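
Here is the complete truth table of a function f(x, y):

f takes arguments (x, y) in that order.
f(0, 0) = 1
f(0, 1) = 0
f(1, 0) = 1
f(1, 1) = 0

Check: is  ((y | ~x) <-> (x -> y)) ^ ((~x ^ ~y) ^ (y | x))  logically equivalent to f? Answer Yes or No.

Check the formula against f row by row:
  x=0, y=0: formula gives 1, f = 1 ✓
  x=0, y=1: formula gives 1, but f = 0 ✗
Row (0,1) is a counterexample, so the formula is not equivalent to f.

No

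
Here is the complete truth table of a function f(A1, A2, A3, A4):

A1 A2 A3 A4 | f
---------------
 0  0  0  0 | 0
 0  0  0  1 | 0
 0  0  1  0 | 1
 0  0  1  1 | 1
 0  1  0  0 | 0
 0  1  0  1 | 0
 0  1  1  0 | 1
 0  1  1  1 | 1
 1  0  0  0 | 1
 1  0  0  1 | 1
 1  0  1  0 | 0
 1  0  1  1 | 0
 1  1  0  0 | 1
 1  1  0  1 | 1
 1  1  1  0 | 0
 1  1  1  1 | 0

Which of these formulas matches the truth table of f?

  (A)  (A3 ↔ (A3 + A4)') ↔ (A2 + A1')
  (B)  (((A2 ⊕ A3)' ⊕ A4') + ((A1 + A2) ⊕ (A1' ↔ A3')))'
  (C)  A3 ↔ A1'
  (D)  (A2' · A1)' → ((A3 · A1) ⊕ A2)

(A) fails at (0,0,0,1): the formula yields 1, f is 0.
(B) fails at (0,0,1,0): the formula yields 0, f is 1.
(D) fails at (0,0,1,0): the formula yields 0, f is 1.
(C) is the remaining candidate, and it agrees with f on all 16 inputs.

C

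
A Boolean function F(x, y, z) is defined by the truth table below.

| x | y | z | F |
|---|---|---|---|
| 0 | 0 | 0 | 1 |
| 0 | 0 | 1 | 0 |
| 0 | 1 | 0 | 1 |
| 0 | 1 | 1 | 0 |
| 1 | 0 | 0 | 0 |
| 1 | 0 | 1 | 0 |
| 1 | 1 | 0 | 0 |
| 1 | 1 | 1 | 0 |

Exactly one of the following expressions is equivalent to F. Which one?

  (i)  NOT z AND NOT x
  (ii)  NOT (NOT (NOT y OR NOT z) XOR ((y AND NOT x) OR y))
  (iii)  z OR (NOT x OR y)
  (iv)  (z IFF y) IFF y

i

(ii): at (0,0,1) it gives 1, but F = 0 — eliminated.
(iii): at (0,0,1) it gives 1, but F = 0 — eliminated.
(iv): at (0,0,0) it gives 0, but F = 1 — eliminated.
That leaves (i). Evaluating it on every row reproduces the table of F exactly.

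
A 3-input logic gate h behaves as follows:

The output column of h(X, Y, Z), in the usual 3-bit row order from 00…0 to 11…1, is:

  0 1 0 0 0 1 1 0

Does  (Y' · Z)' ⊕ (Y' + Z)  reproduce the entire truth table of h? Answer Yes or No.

No

Test each input against both h and the formula:
  X=0, Y=0, Z=0: formula gives 0, h = 0 ✓
  X=0, Y=0, Z=1: formula gives 1, h = 1 ✓
  X=0, Y=1, Z=0: formula gives 1, but h = 0 ✗
Since they disagree at (0,1,0), the expression is not a correct formula for h.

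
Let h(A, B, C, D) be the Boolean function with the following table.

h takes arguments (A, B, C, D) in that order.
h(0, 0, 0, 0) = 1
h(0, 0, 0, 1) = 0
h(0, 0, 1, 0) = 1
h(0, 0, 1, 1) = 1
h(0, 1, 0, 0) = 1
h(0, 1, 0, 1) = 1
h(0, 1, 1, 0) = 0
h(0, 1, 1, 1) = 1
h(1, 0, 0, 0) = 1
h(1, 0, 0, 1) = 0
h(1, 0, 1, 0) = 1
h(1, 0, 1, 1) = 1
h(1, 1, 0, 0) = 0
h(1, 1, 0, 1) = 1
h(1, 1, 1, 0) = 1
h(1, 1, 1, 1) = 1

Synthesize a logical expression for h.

The 0-rows are (0,0,0,1), (0,1,1,0), (1,0,0,1), (1,1,0,0). Take each as a conjunction (¬A·¬B·¬C·D, ¬A·B·C·¬D, A·¬B·¬C·D, A·B·¬C·¬D), form their disjunction, and complement — that gives a formula that is 1 everywhere h is.

h(A, B, C, D) = not ((((((not A and not B) and not C) and D) or (((not A and B) and C) and not D)) or (((A and not B) and not C) and D)) or (((A and B) and not C) and not D))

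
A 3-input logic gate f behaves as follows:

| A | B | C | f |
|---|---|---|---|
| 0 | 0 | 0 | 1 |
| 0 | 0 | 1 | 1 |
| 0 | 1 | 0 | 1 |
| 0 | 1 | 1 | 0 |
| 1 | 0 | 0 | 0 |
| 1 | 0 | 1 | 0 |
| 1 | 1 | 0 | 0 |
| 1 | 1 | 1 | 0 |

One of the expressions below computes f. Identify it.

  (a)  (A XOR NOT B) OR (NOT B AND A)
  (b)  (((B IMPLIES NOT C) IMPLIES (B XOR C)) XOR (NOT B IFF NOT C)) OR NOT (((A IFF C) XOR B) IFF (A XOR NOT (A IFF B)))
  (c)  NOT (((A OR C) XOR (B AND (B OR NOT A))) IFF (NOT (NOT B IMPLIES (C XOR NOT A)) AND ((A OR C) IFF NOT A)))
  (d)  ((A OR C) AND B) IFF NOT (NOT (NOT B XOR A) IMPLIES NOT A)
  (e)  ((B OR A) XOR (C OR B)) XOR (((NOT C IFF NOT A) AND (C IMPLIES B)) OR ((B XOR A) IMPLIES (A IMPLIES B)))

(a): at (0,1,0) it gives 0, but f = 1 — eliminated.
(b): at (1,0,0) it gives 1, but f = 0 — eliminated.
(c): at (0,0,0) it gives 0, but f = 1 — eliminated.
(e): at (0,0,1) it gives 0, but f = 1 — eliminated.
That leaves (d). Evaluating it on every row reproduces the table of f exactly.

d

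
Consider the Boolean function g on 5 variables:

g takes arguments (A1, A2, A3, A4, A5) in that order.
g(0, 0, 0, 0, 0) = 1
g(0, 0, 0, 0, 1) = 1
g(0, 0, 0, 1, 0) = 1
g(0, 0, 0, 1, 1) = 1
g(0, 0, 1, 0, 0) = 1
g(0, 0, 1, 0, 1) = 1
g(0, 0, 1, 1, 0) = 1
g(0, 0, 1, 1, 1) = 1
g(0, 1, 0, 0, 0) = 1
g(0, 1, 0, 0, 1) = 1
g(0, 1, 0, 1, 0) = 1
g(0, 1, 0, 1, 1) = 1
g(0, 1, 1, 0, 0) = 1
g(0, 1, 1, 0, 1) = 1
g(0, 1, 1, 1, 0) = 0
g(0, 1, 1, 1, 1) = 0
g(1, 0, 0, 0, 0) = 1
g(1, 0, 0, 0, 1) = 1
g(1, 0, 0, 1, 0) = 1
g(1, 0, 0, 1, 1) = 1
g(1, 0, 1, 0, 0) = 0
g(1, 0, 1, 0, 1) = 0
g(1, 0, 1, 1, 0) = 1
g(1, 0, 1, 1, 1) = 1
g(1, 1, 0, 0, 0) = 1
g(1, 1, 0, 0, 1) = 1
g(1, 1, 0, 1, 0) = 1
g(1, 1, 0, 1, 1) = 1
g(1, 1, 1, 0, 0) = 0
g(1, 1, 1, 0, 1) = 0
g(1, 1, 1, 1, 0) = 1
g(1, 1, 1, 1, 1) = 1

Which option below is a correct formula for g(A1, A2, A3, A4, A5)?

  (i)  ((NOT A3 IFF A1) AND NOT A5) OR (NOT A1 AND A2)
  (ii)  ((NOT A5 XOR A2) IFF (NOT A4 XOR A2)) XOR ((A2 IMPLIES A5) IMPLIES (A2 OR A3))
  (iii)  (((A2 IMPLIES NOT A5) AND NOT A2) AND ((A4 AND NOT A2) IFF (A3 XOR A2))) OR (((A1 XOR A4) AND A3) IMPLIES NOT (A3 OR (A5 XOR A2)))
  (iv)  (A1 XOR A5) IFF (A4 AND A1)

iii

(i): at (0,0,0,0,0) it gives 0, but g = 1 — eliminated.
(ii): at (0,0,0,0,1) it gives 0, but g = 1 — eliminated.
(iv): at (0,0,0,0,1) it gives 0, but g = 1 — eliminated.
That leaves (iii). Evaluating it on every row reproduces the table of g exactly.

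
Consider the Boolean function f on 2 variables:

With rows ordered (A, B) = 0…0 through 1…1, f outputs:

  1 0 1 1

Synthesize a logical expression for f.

This is B → A (false only at 0,1).

f(A, B) = B → A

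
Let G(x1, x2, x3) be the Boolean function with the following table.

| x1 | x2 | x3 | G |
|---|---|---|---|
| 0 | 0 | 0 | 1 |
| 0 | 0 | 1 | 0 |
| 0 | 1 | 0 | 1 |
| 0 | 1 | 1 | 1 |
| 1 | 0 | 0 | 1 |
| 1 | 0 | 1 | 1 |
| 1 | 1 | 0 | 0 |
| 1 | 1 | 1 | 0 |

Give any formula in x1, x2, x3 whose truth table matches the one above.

G(x1, x2, x3) = not ((((not x1 and not x2) and x3) or ((x1 and x2) and not x3)) or ((x1 and x2) and x3))

The 0-rows are (0,0,1), (1,1,0), (1,1,1). Take each as a conjunction (¬x1·¬x2·x3, x1·x2·¬x3, x1·x2·x3), form their disjunction, and complement — that gives a formula that is 1 everywhere G is.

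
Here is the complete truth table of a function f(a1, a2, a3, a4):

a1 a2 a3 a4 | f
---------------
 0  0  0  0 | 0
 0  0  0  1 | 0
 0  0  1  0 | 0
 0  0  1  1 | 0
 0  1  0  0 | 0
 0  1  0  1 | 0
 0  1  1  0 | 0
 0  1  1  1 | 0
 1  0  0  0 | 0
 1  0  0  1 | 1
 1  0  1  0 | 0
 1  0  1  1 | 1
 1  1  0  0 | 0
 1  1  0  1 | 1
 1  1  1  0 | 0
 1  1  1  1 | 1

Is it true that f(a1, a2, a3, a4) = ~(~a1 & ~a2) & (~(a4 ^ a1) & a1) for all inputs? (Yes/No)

Evaluate ~(~a1 & ~a2) & (~(a4 ^ a1) & a1) on each row and compare to f:
  a1=0, a2=0, a3=0, a4=0: formula gives 0, f = 0 ✓
  a1=0, a2=0, a3=0, a4=1: formula gives 0, f = 0 ✓
  a1=0, a2=0, a3=1, a4=0: formula gives 0, f = 0 ✓
  a1=0, a2=0, a3=1, a4=1: formula gives 0, f = 0 ✓
  … (the remaining 12 rows also agree.)
No disagreement on any input; they are logically equivalent.

Yes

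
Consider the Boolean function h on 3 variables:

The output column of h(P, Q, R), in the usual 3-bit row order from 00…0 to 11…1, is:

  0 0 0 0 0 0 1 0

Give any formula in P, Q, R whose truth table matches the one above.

h(P, Q, R) = (P AND Q) AND NOT R

Only row (1,1,0) gives 1. That row's minterm P·Q·¬R is h directly.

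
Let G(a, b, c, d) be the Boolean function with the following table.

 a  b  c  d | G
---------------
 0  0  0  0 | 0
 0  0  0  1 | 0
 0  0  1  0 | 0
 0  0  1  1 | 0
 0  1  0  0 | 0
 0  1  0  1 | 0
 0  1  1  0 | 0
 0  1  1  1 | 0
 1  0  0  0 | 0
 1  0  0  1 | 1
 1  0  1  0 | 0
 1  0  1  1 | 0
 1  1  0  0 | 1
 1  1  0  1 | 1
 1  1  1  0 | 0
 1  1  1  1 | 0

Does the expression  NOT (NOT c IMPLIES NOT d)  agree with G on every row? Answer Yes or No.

Test each input against both G and the formula:
  a=0, b=0, c=0, d=0: formula gives 0, G = 0 ✓
  a=0, b=0, c=0, d=1: formula gives 1, but G = 0 ✗
Since they disagree at (0,0,0,1), the expression is not a correct formula for G.

No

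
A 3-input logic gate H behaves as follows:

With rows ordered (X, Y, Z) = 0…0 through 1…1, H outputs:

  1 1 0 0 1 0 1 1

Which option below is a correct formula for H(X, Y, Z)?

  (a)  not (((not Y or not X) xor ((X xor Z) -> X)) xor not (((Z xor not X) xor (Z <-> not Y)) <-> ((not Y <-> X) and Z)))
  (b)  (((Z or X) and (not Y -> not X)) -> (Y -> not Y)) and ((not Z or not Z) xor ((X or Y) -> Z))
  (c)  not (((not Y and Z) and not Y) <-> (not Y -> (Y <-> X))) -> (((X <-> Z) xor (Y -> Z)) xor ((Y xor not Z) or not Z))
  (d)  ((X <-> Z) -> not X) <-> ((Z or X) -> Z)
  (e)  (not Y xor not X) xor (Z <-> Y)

(a) fails at (0,0,0): the formula yields 0, H is 1.
(b) fails at (0,0,0): the formula yields 0, H is 1.
(d) fails at (0,1,0): the formula yields 1, H is 0.
(e) fails at (0,0,1): the formula yields 0, H is 1.
That leaves (c). Evaluating it on every row reproduces the table of H exactly.

c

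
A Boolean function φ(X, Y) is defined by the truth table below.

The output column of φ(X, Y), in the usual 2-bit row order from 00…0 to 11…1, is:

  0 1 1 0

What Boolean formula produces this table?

The output is 1 exactly when an odd number of inputs are 1 — the 2-way XOR (parity).

φ(X, Y) = X ⊕ Y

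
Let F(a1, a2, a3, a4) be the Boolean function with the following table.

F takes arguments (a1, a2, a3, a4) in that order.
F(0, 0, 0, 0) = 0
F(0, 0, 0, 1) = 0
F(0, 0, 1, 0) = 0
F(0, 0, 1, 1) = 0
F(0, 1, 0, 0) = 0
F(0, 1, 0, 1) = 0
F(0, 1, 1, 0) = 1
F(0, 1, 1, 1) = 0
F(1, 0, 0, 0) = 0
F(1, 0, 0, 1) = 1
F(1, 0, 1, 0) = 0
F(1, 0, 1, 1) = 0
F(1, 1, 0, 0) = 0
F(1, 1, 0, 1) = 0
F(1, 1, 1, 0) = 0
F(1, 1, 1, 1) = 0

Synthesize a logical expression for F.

F(a1, a2, a3, a4) = (((not a1 and a2) and a3) and not a4) or (((a1 and not a2) and not a3) and a4)

Collect the rows where F=1 — (0,1,1,0), (1,0,0,1) — and write one minterm per row: ¬a1·a2·a3·¬a4, a1·¬a2·¬a3·a4. Their union (logical OR) reproduces the table exactly.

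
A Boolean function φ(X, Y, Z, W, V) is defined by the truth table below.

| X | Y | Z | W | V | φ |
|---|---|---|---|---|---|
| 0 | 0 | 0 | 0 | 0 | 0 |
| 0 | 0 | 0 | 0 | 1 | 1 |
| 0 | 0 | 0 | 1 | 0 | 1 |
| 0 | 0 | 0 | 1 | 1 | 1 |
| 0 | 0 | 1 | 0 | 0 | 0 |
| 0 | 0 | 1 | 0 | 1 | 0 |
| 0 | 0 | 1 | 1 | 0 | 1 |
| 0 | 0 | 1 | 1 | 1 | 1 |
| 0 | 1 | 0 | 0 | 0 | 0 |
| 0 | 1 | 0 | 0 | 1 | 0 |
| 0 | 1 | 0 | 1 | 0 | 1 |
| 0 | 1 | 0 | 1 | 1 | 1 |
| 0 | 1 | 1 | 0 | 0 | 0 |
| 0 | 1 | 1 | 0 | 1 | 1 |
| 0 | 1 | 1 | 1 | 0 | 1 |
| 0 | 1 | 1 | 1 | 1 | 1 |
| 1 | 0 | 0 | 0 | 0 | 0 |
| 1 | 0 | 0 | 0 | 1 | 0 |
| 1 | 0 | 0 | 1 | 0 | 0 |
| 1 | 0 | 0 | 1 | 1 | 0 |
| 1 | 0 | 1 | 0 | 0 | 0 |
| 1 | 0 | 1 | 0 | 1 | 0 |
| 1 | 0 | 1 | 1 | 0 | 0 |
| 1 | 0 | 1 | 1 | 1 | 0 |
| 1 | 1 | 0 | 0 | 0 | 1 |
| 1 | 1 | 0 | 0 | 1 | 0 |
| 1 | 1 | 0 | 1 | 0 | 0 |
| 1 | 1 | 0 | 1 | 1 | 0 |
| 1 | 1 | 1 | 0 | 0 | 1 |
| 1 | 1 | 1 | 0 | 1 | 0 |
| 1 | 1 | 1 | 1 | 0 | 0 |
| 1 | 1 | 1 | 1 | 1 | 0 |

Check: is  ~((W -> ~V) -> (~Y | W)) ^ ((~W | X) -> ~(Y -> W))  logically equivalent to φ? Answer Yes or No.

Check the formula against φ row by row:
  X=0, Y=0, Z=0, W=0, V=0: formula gives 0, φ = 0 ✓
  X=0, Y=0, Z=0, W=0, V=1: formula gives 0, but φ = 1 ✗
Row (0,0,0,0,1) is a counterexample, so the formula is not equivalent to φ.

No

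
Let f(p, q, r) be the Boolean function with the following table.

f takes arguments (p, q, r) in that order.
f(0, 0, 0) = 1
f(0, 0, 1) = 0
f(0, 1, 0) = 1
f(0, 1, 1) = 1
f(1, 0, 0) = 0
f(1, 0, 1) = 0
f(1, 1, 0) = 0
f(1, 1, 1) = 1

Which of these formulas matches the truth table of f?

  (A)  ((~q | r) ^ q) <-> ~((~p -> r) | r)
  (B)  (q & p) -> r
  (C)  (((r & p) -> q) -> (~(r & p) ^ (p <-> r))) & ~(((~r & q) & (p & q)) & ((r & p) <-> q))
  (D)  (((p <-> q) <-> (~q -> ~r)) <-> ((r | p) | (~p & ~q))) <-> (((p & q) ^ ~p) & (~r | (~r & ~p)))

A

(B) disagrees with f on (0,0,1) (formula → 1, table → 0); rule it out.
(C) disagrees with f on (0,0,0) (formula → 0, table → 1); rule it out.
(D) disagrees with f on (0,0,1) (formula → 1, table → 0); rule it out.
Only (A) survives; checking it on all 8 rows confirms it matches f.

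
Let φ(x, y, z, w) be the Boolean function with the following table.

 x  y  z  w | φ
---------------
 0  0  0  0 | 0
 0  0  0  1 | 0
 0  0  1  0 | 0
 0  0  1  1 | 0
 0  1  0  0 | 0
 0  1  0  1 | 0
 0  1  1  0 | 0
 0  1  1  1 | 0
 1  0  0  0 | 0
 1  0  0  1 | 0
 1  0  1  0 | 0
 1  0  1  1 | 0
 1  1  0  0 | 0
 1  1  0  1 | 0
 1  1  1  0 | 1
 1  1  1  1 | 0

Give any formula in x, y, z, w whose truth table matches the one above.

φ is 1 on exactly one input, (1,1,1,0), whose minterm is x·y·z·¬w. So φ is just that conjunction.

φ(x, y, z, w) = ((x ∧ y) ∧ z) ∧ ¬w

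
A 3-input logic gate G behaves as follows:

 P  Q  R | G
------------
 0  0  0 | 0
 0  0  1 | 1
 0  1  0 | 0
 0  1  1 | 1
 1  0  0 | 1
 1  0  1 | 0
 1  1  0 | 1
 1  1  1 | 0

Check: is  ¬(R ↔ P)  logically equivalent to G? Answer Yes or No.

Evaluate ¬(R ↔ P) on each row and compare to G:
  P=0, Q=0, R=0: formula gives 0, G = 0 ✓
  P=0, Q=0, R=1: formula gives 1, G = 1 ✓
  P=0, Q=1, R=0: formula gives 0, G = 0 ✓
  P=0, Q=1, R=1: formula gives 1, G = 1 ✓
  P=1, Q=0, R=0: formula gives 1, G = 1 ✓
  …and likewise for the remaining 3 rows.
All 8 rows match — the expression computes G exactly.

Yes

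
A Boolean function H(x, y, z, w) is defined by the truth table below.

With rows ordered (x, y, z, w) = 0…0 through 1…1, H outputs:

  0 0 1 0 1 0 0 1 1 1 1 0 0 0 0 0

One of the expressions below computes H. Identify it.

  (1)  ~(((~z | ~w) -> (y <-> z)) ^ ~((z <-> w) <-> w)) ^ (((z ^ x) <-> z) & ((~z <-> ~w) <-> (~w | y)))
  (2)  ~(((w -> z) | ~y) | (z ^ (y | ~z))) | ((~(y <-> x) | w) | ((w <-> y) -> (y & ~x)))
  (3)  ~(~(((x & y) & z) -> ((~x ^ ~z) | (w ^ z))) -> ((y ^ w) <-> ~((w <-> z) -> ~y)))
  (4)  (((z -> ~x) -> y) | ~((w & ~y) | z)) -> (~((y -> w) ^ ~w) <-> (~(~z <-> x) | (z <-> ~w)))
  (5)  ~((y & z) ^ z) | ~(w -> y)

1

(2) fails at (0,0,0,1): the formula yields 1, H is 0.
(3) fails at (0,0,1,0): the formula yields 0, H is 1.
(4) fails at (0,0,0,0): the formula yields 1, H is 0.
(5) fails at (0,0,0,0): the formula yields 1, H is 0.
That leaves (1). Evaluating it on every row reproduces the table of H exactly.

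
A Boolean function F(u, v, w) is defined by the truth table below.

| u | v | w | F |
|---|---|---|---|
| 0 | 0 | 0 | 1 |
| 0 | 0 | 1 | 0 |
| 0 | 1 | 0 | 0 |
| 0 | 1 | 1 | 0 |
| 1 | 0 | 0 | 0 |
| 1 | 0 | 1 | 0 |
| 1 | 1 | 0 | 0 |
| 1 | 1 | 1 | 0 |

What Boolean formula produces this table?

F(u, v, w) = ~((u | v) | w)

The output is 1 only when every input is 0 — NOR of all inputs.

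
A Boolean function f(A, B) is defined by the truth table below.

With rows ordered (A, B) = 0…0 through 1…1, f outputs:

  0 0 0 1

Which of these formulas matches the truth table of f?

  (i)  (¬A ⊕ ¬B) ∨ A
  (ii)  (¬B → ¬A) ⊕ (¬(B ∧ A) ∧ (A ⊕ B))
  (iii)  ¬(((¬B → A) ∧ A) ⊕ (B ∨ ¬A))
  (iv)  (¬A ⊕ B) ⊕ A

(i) disagrees with f on (0,1) (formula → 1, table → 0); rule it out.
(ii) disagrees with f on (0,0) (formula → 1, table → 0); rule it out.
(iv) disagrees with f on (0,0) (formula → 1, table → 0); rule it out.
(iii) is the remaining candidate, and it agrees with f on all 4 inputs.

iii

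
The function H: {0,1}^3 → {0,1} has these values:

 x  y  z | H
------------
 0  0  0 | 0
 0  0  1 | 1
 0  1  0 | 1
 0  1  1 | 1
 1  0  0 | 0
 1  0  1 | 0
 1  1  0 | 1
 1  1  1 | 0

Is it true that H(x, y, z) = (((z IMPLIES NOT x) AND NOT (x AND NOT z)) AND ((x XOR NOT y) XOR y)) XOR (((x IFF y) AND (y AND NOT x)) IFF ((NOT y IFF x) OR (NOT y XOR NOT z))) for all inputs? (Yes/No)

Test each input against both H and the formula:
  x=0, y=0, z=0: formula gives 0, H = 0 ✓
  x=0, y=0, z=1: formula gives 1, H = 1 ✓
  x=0, y=1, z=0: formula gives 1, H = 1 ✓
  x=0, y=1, z=1: formula gives 1, H = 1 ✓
  x=1, y=0, z=0: formula gives 0, H = 0 ✓
  …
  x=1, y=1, z=0: formula gives 0, but H = 1 ✗
Row (1,1,0) is a counterexample, so the formula is not equivalent to H.

No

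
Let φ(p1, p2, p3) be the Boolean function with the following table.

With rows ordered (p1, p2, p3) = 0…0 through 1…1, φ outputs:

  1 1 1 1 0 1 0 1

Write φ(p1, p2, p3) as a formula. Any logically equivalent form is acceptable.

There are just 2 zero rows: (1,0,0), (1,1,0). Their minterms are p1·¬p2·¬p3, p1·p2·¬p3; the OR of those covers precisely the 0-outputs, and negating it yields φ.

φ(p1, p2, p3) = not (((p1 and not p2) and not p3) or ((p1 and p2) and not p3))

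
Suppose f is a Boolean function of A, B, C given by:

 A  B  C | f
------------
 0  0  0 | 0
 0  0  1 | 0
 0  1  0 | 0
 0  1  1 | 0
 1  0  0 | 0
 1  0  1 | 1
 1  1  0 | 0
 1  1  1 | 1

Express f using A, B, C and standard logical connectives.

f(A, B, C) = ((A and not B) and C) or ((A and B) and C)

The 1-rows are (1,0,1), (1,1,1). Each contributes one minterm — A·¬B·C; A·B·C — and their disjunction is a sum-of-products form of f.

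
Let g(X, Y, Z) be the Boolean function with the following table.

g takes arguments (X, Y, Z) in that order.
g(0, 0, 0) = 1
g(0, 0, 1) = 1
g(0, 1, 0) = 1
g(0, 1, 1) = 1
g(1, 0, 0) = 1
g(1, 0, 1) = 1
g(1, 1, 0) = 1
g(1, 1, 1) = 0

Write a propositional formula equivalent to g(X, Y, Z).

The output is 0 only when every input is 1 — NAND of all inputs.

g(X, Y, Z) = ((X · Y) · Z)'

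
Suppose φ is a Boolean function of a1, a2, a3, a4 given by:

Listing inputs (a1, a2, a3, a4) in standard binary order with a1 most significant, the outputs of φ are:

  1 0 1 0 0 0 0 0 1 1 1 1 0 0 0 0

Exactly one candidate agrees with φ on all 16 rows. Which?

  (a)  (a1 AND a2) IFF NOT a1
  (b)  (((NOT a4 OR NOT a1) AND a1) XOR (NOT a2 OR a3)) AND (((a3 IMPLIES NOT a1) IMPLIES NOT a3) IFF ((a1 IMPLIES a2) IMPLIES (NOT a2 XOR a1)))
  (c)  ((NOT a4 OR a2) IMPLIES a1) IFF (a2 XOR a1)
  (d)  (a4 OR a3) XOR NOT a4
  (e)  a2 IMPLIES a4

(a) fails at (0,0,0,0): the formula yields 0, φ is 1.
(b) fails at (0,0,0,1): the formula yields 1, φ is 0.
(d) fails at (0,0,0,1): the formula yields 1, φ is 0.
(e) fails at (0,0,0,1): the formula yields 1, φ is 0.
(c) is the remaining candidate, and it agrees with φ on all 16 inputs.

c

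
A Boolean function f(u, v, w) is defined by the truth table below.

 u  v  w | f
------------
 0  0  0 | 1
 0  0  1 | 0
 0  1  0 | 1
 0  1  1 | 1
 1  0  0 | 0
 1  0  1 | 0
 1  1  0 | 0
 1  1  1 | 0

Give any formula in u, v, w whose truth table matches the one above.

f(u, v, w) = (((NOT u AND NOT v) AND NOT w) OR ((NOT u AND v) AND NOT w)) OR ((NOT u AND v) AND w)

Collect the rows where f=1 — (0,0,0), (0,1,0), (0,1,1) — and write one minterm per row: ¬u·¬v·¬w, ¬u·v·¬w, ¬u·v·w. Their union (logical OR) reproduces the table exactly.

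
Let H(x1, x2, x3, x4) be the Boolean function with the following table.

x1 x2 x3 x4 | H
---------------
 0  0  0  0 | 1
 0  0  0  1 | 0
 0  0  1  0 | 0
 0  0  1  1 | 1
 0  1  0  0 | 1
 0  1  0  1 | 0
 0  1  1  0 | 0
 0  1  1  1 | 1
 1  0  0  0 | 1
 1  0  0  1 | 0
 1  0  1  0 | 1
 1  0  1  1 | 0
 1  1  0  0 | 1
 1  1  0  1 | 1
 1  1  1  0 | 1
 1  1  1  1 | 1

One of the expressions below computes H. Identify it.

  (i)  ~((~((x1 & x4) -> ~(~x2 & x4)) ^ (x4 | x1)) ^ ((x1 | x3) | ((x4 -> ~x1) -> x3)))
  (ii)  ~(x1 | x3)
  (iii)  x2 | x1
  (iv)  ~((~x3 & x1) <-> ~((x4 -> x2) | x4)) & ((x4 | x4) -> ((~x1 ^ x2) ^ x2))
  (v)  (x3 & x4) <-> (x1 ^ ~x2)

i

(ii) disagrees with H on (0,0,0,1) (formula → 1, table → 0); rule it out.
(iii) disagrees with H on (0,0,0,0) (formula → 0, table → 1); rule it out.
(iv) disagrees with H on (0,0,0,0) (formula → 0, table → 1); rule it out.
(v) disagrees with H on (0,0,0,0) (formula → 0, table → 1); rule it out.
Only (i) survives; checking it on all 16 rows confirms it matches H.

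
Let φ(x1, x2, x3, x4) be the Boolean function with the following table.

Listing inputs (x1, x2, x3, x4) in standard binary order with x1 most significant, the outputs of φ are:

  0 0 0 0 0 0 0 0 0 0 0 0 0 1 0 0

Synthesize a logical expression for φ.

φ is 1 on exactly one input, (1,1,0,1), whose minterm is x1·x2·¬x3·x4. So φ is just that conjunction.

φ(x1, x2, x3, x4) = ((x1 and x2) and not x3) and x4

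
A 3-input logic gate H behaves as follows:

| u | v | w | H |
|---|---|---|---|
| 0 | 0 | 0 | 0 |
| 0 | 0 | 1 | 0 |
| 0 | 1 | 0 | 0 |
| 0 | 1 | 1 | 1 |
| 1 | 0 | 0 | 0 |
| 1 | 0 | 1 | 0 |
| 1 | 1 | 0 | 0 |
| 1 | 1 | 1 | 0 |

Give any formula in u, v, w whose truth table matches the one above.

H(u, v, w) = (not u and v) and w

Only row (0,1,1) gives 1. That row's minterm ¬u·v·w is H directly.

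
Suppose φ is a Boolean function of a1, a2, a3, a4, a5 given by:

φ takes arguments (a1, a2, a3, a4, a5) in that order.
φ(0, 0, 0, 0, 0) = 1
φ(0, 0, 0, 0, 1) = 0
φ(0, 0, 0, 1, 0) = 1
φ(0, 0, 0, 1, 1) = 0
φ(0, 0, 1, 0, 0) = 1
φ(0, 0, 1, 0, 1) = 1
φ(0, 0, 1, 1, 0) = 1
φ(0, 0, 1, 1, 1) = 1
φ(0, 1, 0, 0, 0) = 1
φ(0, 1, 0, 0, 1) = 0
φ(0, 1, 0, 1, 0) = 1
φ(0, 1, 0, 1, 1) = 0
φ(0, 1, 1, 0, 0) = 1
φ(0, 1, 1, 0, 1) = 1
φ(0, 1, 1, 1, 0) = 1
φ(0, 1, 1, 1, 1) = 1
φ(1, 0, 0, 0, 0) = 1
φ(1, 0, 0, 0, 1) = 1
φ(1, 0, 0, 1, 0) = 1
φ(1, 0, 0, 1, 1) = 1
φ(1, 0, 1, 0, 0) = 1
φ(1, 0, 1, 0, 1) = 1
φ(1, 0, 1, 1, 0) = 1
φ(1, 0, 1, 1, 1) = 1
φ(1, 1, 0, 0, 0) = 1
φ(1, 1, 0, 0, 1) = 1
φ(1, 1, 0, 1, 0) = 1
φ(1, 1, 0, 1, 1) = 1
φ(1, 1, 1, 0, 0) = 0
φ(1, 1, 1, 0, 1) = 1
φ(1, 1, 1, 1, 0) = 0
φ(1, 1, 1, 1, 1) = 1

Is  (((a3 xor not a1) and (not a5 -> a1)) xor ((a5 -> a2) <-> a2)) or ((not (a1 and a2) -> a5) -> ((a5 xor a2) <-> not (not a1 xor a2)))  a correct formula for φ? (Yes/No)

Check the formula against φ row by row:
  a1=0, a2=0, a3=0, a4=0, a5=0: formula gives 1, φ = 1 ✓
  a1=0, a2=0, a3=0, a4=0, a5=1: formula gives 0, φ = 0 ✓
  a1=0, a2=0, a3=0, a4=1, a5=0: formula gives 1, φ = 1 ✓
  a1=0, a2=0, a3=0, a4=1, a5=1: formula gives 0, φ = 0 ✓
  … (the remaining 28 rows also agree.)
All 32 rows match — the expression computes φ exactly.

Yes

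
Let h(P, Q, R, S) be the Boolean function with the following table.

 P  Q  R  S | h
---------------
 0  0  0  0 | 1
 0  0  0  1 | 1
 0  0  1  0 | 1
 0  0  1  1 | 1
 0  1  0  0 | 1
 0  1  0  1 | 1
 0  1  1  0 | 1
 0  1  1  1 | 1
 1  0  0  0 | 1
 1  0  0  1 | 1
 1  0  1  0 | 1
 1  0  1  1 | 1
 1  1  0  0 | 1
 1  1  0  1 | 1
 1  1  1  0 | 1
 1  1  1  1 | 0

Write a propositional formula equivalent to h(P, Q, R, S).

The output is 0 only when every input is 1 — NAND of all inputs.

h(P, Q, R, S) = ~(((P & Q) & R) & S)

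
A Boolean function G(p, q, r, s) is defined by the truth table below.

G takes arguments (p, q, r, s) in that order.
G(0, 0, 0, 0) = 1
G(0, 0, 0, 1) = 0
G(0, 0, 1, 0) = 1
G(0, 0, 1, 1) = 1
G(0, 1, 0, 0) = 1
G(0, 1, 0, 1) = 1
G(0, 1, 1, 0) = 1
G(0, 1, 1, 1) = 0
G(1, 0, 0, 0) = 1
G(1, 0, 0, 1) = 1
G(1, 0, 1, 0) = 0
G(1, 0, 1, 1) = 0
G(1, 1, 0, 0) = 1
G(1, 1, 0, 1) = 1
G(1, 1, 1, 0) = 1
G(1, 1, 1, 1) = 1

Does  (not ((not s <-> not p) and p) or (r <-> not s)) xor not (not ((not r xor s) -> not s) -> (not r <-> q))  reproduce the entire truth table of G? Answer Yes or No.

Check the formula against G row by row:
  p=0, q=0, r=0, s=0: formula gives 1, G = 1 ✓
  p=0, q=0, r=0, s=1: formula gives 1, but G = 0 ✗
Row (0,0,0,1) is a counterexample, so the formula is not equivalent to G.

No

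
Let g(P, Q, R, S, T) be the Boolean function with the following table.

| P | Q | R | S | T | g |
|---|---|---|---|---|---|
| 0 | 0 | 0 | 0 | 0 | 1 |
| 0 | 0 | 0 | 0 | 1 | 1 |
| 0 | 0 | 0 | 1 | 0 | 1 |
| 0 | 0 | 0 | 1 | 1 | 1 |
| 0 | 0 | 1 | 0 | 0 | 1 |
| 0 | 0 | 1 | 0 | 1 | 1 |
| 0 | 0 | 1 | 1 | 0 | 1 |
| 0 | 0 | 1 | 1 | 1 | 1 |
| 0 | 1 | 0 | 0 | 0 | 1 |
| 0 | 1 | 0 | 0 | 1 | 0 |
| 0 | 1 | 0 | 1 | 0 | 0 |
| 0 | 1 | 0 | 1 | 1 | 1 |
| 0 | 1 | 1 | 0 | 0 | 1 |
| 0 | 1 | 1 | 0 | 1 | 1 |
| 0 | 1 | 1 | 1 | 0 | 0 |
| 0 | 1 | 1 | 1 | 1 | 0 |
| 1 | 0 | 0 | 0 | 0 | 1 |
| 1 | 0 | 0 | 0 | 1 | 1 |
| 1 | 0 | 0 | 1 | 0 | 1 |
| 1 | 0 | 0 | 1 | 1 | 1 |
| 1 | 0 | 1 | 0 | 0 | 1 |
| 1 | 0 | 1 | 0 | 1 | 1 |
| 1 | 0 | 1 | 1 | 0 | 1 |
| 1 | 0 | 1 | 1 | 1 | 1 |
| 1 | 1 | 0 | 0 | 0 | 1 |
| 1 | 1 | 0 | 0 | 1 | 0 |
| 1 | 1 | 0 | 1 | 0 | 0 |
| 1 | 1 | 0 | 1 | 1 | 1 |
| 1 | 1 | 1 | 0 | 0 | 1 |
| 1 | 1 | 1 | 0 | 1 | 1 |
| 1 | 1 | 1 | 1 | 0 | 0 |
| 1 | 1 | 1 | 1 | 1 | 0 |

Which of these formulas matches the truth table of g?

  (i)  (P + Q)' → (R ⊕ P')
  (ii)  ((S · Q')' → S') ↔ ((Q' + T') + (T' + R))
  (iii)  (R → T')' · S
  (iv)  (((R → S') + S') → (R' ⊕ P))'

(i) disagrees with g on (0,0,1,0,0) (formula → 0, table → 1); rule it out.
(iii) disagrees with g on (0,0,0,0,0) (formula → 0, table → 1); rule it out.
(iv) disagrees with g on (0,0,0,0,0) (formula → 0, table → 1); rule it out.
(ii) is the remaining candidate, and it agrees with g on all 32 inputs.

ii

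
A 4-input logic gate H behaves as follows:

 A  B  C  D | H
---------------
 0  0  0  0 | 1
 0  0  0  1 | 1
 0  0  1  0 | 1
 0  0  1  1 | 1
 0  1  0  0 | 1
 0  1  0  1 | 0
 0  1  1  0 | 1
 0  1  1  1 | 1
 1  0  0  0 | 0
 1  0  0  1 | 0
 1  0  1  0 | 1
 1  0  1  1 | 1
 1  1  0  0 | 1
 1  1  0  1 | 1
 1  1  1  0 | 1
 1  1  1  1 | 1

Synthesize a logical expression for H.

H(A, B, C, D) = ¬(((((¬A ∧ B) ∧ ¬C) ∧ D) ∨ (((A ∧ ¬B) ∧ ¬C) ∧ ¬D)) ∨ (((A ∧ ¬B) ∧ ¬C) ∧ D))

The 0-rows are (0,1,0,1), (1,0,0,0), (1,0,0,1). Take each as a conjunction (¬A·B·¬C·D, A·¬B·¬C·¬D, A·¬B·¬C·D), form their disjunction, and complement — that gives a formula that is 1 everywhere H is.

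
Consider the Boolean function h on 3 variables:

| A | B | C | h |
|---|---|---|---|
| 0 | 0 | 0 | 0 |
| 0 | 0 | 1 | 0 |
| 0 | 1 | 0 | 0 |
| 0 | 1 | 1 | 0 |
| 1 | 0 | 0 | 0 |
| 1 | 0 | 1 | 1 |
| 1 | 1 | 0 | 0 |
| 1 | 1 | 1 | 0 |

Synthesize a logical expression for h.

h(A, B, C) = (A · B') · C

Only row (1,0,1) gives 1. That row's minterm A·¬B·C is h directly.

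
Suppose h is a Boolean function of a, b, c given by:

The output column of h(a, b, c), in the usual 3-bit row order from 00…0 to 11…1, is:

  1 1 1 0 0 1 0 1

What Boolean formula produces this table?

h(a, b, c) = ¬((((¬a ∧ b) ∧ c) ∨ ((a ∧ ¬b) ∧ ¬c)) ∨ ((a ∧ b) ∧ ¬c))

There are just 3 zero rows: (0,1,1), (1,0,0), (1,1,0). Their minterms are ¬a·b·c, a·¬b·¬c, a·b·¬c; the OR of those covers precisely the 0-outputs, and negating it yields h.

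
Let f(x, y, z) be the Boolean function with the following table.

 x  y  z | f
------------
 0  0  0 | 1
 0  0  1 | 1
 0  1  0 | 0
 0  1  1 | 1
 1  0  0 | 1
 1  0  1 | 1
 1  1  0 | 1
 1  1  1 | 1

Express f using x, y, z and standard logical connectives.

f(x, y, z) = ~((~x & y) & ~z)

Only row (0,1,0) gives 0. So f is 1 everywhere except there — the complement of the minterm ¬x·y·¬z.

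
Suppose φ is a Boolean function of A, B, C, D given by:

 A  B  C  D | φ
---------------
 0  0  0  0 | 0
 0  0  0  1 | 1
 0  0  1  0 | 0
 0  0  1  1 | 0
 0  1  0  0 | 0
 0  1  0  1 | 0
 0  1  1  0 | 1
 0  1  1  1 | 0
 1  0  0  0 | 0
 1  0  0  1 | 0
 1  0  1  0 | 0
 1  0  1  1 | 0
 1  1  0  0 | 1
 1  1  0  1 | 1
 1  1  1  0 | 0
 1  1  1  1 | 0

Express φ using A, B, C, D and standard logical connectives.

φ=1 on 4 inputs: (0,0,0,1), (0,1,1,0), (1,1,0,0), (1,1,0,1). Reading each as a conjunction of literals (¬A·¬B·¬C·D, ¬A·B·C·¬D, A·B·¬C·¬D, A·B·¬C·D) and taking the OR gives the canonical DNF.

φ(A, B, C, D) = (((((~A & ~B) & ~C) & D) | (((~A & B) & C) & ~D)) | (((A & B) & ~C) & ~D)) | (((A & B) & ~C) & D)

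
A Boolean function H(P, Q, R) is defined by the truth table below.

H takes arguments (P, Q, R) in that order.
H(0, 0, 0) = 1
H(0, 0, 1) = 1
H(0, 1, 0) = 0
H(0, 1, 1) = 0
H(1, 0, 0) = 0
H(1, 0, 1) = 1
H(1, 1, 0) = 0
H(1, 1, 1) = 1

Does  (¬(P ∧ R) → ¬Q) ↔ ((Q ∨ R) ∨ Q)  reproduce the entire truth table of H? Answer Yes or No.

No

Check the formula against H row by row:
  P=0, Q=0, R=0: formula gives 0, but H = 1 ✗
Row (0,0,0) is a counterexample, so the formula is not equivalent to H.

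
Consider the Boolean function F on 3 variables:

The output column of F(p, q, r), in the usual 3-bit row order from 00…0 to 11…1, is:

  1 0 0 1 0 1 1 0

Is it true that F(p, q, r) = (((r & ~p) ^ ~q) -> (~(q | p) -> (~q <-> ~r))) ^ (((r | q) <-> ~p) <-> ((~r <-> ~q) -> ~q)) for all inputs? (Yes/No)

Test each input against both F and the formula:
  p=0, q=0, r=0: formula gives 1, F = 1 ✓
  p=0, q=0, r=1: formula gives 0, F = 0 ✓
  p=0, q=1, r=0: formula gives 0, F = 0 ✓
  p=0, q=1, r=1: formula gives 1, F = 1 ✓
  p=1, q=0, r=0: formula gives 0, F = 0 ✓
  … (the remaining 3 rows also agree.)
All 8 rows match — the expression computes F exactly.

Yes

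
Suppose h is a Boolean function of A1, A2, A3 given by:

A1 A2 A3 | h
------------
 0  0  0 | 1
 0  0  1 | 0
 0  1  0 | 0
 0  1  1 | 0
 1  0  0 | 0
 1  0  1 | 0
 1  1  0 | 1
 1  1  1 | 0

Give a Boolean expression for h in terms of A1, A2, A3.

h=1 on 2 inputs: (0,0,0), (1,1,0). Reading each as a conjunction of literals (¬A1·¬A2·¬A3, A1·A2·¬A3) and taking the OR gives the canonical DNF.

h(A1, A2, A3) = ((¬A1 ∧ ¬A2) ∧ ¬A3) ∨ ((A1 ∧ A2) ∧ ¬A3)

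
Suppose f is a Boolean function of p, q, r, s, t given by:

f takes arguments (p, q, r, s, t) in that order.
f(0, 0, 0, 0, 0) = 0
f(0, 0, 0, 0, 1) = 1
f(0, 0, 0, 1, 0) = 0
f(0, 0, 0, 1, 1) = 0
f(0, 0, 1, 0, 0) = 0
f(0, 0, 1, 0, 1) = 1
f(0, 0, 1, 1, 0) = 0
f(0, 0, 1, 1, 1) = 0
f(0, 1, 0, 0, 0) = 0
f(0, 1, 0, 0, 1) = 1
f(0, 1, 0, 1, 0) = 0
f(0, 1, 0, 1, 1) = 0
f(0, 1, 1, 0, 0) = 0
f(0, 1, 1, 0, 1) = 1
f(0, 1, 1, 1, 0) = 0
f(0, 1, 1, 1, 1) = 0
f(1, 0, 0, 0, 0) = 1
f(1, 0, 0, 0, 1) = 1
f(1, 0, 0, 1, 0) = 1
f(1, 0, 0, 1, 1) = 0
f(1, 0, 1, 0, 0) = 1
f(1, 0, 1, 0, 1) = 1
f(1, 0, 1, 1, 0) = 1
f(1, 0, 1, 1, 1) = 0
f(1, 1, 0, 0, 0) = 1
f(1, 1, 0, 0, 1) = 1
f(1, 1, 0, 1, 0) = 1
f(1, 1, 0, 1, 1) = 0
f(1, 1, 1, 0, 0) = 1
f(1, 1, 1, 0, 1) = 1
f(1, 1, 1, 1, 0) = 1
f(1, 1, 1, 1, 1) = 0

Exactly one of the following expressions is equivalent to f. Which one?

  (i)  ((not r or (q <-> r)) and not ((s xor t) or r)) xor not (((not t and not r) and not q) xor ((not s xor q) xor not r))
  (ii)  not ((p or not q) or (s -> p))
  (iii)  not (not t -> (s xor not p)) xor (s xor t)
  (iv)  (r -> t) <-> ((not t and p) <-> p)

iii

(i) disagrees with f on (0,0,0,0,0) (formula → 1, table → 0); rule it out.
(ii) disagrees with f on (0,0,0,0,1) (formula → 0, table → 1); rule it out.
(iv) disagrees with f on (0,0,0,0,0) (formula → 1, table → 0); rule it out.
(iii) is the remaining candidate, and it agrees with f on all 32 inputs.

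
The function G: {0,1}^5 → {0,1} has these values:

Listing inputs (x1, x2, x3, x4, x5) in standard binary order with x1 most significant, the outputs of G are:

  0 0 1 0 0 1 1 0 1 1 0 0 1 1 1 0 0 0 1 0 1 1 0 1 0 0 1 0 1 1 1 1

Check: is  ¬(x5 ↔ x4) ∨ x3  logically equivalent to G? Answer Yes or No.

Evaluate ¬(x5 ↔ x4) ∨ x3 on each row and compare to G:
  x1=0, x2=0, x3=0, x4=0, x5=0: formula gives 0, G = 0 ✓
  x1=0, x2=0, x3=0, x4=0, x5=1: formula gives 1, but G = 0 ✗
Row (0,0,0,0,1) is a counterexample, so the formula is not equivalent to G.

No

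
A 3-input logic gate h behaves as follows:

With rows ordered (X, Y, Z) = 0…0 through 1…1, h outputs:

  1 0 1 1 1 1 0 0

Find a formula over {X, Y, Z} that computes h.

There are just 3 zero rows: (0,0,1), (1,1,0), (1,1,1). Their minterms are ¬X·¬Y·Z, X·Y·¬Z, X·Y·Z; the OR of those covers precisely the 0-outputs, and negating it yields h.

h(X, Y, Z) = NOT ((((NOT X AND NOT Y) AND Z) OR ((X AND Y) AND NOT Z)) OR ((X AND Y) AND Z))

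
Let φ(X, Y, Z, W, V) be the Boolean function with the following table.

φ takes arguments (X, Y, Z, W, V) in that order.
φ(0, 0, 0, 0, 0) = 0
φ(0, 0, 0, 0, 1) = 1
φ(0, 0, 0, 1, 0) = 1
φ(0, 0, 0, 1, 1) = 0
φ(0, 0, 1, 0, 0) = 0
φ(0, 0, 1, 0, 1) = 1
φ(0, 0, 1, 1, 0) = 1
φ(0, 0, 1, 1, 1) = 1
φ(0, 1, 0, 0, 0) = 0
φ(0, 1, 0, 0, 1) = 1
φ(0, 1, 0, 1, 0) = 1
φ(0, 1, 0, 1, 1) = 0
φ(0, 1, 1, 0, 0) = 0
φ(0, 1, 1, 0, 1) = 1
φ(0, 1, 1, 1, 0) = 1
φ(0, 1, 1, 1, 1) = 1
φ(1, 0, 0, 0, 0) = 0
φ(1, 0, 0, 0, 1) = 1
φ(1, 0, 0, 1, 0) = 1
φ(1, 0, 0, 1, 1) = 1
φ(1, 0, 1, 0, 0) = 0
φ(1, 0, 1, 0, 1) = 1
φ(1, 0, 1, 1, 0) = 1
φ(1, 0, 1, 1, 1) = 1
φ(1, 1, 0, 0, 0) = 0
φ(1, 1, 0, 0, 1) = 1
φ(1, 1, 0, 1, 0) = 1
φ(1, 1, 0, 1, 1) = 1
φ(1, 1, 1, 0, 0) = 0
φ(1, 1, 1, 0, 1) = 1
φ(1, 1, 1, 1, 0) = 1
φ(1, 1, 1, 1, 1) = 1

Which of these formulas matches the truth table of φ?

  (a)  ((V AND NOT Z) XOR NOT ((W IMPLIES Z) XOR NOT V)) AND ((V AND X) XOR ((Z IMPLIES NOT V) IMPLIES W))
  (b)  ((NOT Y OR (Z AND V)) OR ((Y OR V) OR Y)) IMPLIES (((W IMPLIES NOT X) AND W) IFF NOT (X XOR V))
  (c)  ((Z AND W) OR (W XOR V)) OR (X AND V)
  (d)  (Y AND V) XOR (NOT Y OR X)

(a): at (0,0,0,0,1) it gives 0, but φ = 1 — eliminated.
(b): at (0,0,1,1,1) it gives 0, but φ = 1 — eliminated.
(d): at (0,0,0,0,0) it gives 1, but φ = 0 — eliminated.
Only (c) survives; checking it on all 32 rows confirms it matches φ.

c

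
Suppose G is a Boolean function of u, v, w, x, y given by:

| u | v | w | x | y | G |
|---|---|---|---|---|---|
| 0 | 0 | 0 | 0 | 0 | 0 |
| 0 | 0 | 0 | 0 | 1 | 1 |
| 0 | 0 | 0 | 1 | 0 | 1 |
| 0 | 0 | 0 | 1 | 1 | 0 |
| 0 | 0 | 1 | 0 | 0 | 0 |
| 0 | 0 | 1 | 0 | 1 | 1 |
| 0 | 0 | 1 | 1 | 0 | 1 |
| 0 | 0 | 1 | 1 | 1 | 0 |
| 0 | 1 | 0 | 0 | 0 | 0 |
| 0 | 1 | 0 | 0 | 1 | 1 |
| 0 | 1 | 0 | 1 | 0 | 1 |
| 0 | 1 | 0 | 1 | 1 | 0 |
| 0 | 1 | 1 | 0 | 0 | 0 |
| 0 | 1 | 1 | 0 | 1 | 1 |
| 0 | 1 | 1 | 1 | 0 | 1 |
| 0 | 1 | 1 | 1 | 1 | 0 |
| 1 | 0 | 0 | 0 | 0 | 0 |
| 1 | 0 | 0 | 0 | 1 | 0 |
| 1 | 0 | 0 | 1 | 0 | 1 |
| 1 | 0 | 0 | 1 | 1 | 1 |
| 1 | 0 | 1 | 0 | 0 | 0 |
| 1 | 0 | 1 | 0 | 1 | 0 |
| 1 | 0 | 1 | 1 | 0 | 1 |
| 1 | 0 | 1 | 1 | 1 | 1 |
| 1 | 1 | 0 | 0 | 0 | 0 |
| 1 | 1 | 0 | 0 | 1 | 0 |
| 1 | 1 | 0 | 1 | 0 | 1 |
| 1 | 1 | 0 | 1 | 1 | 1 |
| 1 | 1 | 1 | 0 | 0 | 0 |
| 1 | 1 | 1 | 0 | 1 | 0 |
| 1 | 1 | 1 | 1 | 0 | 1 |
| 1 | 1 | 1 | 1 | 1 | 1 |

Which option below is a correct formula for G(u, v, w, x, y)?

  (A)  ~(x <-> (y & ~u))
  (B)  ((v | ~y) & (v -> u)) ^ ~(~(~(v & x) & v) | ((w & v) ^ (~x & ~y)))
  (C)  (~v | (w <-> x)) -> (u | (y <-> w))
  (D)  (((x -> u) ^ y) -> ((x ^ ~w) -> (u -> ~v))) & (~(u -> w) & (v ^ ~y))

(B): at (0,0,0,0,0) it gives 1, but G = 0 — eliminated.
(C): at (0,0,0,0,0) it gives 1, but G = 0 — eliminated.
(D): at (0,0,0,0,1) it gives 0, but G = 1 — eliminated.
(A) is the remaining candidate, and it agrees with G on all 32 inputs.

A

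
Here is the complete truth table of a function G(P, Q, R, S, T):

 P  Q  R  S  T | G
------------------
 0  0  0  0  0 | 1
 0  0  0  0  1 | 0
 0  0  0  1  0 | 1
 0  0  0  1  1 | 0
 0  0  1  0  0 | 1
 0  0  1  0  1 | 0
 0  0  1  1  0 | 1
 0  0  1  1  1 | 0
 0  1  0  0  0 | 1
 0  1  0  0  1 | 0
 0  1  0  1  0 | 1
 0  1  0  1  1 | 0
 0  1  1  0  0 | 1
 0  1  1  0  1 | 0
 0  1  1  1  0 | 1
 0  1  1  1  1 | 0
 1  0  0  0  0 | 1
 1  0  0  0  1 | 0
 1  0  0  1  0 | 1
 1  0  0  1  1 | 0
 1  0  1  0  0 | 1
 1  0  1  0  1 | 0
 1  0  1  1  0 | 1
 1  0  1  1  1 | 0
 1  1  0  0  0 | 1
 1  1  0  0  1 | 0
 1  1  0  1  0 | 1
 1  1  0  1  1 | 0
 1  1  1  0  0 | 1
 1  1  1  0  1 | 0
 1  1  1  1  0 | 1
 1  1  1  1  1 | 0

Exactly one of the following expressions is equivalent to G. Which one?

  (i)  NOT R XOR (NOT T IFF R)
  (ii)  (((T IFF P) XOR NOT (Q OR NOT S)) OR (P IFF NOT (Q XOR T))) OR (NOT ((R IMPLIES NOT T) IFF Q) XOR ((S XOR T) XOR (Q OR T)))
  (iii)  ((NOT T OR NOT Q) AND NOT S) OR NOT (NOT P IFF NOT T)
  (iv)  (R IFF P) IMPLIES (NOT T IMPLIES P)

(ii): at (0,0,0,0,1) it gives 1, but G = 0 — eliminated.
(iii): at (0,0,0,0,1) it gives 1, but G = 0 — eliminated.
(iv): at (0,0,0,0,0) it gives 0, but G = 1 — eliminated.
That leaves (i). Evaluating it on every row reproduces the table of G exactly.

i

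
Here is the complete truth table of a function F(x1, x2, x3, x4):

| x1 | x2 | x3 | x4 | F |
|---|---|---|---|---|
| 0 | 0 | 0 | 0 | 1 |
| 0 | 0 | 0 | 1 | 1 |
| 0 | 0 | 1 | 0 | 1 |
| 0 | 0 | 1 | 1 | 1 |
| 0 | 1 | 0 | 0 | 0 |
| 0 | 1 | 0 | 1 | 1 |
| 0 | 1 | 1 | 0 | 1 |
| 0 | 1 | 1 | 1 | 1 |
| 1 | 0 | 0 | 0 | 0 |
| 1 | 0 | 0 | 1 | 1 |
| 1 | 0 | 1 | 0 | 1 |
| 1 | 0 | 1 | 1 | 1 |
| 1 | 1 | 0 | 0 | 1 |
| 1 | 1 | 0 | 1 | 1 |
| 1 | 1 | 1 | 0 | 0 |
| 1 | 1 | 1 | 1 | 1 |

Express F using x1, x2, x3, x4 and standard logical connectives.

F(x1, x2, x3, x4) = ~(((((~x1 & x2) & ~x3) & ~x4) | (((x1 & ~x2) & ~x3) & ~x4)) | (((x1 & x2) & x3) & ~x4))

The 0-rows are (0,1,0,0), (1,0,0,0), (1,1,1,0). Take each as a conjunction (¬x1·x2·¬x3·¬x4, x1·¬x2·¬x3·¬x4, x1·x2·x3·¬x4), form their disjunction, and complement — that gives a formula that is 1 everywhere F is.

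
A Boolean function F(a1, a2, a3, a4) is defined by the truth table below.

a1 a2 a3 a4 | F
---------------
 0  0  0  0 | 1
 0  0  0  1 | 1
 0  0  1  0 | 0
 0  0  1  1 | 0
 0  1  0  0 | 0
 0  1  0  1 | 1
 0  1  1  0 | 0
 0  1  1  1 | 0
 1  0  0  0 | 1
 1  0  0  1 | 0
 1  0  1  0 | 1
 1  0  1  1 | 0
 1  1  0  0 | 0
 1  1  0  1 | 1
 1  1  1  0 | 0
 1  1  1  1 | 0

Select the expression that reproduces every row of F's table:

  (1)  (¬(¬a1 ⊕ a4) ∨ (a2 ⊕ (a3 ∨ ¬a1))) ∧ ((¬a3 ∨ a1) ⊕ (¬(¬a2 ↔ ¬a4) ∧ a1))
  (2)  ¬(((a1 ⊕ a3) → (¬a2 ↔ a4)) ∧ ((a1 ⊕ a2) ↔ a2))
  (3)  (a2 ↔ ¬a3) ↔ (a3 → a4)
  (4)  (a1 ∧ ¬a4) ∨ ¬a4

(2) disagrees with F on (0,0,0,0) (formula → 0, table → 1); rule it out.
(3) disagrees with F on (0,0,0,0) (formula → 0, table → 1); rule it out.
(4) disagrees with F on (0,0,0,1) (formula → 0, table → 1); rule it out.
That leaves (1). Evaluating it on every row reproduces the table of F exactly.

1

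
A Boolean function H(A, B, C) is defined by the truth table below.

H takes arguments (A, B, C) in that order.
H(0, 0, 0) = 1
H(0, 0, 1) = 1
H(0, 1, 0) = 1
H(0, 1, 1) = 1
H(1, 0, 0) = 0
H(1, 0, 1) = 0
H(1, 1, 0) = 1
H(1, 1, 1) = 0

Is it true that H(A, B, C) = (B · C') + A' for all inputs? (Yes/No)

Test each input against both H and the formula:
  A=0, B=0, C=0: formula gives 1, H = 1 ✓
  A=0, B=0, C=1: formula gives 1, H = 1 ✓
  A=0, B=1, C=0: formula gives 1, H = 1 ✓
  A=0, B=1, C=1: formula gives 1, H = 1 ✓
  A=1, B=0, C=0: formula gives 0, H = 0 ✓
  … (the remaining 3 rows also agree.)
All 8 rows match — the expression computes H exactly.

Yes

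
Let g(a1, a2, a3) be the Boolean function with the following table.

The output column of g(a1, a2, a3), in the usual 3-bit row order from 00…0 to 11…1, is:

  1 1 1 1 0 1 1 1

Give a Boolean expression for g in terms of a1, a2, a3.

g(a1, a2, a3) = ¬((a1 ∧ ¬a2) ∧ ¬a3)

g is 0 on exactly one input, (1,0,0), whose minterm is a1·¬a2·¬a3. So g is the negation of that single conjunction.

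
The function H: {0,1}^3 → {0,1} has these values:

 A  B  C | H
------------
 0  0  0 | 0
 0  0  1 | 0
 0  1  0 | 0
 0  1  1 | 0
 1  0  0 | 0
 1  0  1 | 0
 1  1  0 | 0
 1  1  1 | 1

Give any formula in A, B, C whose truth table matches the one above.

The output is 1 only when every input is 1 — the AND of all inputs.

H(A, B, C) = (A and B) and C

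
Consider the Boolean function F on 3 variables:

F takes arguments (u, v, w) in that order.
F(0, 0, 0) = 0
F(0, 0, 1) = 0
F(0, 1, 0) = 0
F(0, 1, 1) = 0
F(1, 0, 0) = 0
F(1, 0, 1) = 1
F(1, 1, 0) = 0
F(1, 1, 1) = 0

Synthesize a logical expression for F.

Only row (1,0,1) gives 1. That row's minterm u·¬v·w is F directly.

F(u, v, w) = (u ∧ ¬v) ∧ w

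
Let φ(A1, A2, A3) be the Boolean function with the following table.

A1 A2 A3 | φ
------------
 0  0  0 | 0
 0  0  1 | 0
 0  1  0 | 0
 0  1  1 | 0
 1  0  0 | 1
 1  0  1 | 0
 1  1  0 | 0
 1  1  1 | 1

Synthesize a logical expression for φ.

φ(A1, A2, A3) = ((A1 ∧ ¬A2) ∧ ¬A3) ∨ ((A1 ∧ A2) ∧ A3)

The 1-rows are (1,0,0), (1,1,1). Each contributes one minterm — A1·¬A2·¬A3; A1·A2·A3 — and their disjunction is a sum-of-products form of φ.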